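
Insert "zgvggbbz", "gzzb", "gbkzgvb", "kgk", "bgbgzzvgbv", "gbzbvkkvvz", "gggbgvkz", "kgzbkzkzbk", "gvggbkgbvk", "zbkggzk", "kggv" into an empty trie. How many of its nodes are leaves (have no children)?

A leaf is a node with no children — equivalently, the end of a word that is not a proper prefix of any other stored word.
Those words: "bgbgzzvgbv", "gbkzgvb", "gbzbvkkvvz", "gggbgvkz", "gvggbkgbvk", "gzzb", "kggv", "kgk", "kgzbkzkzbk", "zbkggzk", "zgvggbbz"
Leaf count: 11

11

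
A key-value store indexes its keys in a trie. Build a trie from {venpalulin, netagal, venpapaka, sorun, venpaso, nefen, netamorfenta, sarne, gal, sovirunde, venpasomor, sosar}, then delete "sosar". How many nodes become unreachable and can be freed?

Walk "sosar" from the leaf back toward the root, removing each node that no remaining word uses.
The suffix "sar" (3 nodes) is used only by "sosar"; the node for "so" still has the child "r", so pruning stops there.
Nodes removed: 3

3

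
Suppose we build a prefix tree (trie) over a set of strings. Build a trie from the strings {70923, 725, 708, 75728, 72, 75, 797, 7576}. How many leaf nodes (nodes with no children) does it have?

6

Leaves are exactly the stored words that no other stored word extends.
Those words: "708", "70923", "725", "75728", "7576", "797"
Leaf count: 6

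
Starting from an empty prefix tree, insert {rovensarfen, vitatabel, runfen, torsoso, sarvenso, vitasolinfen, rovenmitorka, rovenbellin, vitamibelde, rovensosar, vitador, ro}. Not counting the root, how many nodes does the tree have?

75

Count nodes per top-level branch (shared prefixes stored once):
  'r'-branch (ro, rovenbellin, rovenmitorka, rovensarfen, rovensosar, runfen): 33 nodes
  's'-branch (sarvenso): 8 nodes
  't'-branch (torsoso): 7 nodes
  'v'-branch (vitador, vitamibelde, vitasolinfen, vitatabel): 27 nodes
Sum: 75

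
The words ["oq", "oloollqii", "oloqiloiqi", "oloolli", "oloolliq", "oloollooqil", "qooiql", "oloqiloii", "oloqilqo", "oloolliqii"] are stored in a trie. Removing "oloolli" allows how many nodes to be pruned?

Walk "oloolli" from the leaf back toward the root, removing each node that no remaining word uses.
Every node on "oloolli" is still needed (e.g. by "oloolliq"), so nothing is freed.
Nodes removed: 0

0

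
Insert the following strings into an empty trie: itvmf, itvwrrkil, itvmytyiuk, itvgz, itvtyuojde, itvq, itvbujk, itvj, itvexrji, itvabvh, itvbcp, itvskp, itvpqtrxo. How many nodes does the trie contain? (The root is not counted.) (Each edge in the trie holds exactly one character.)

Insert word by word; a character creates a node only if that edge doesn't already exist:
  "itvmf" → 5 new (i, t, v, m, f)
  "itvwrrkil" → prefix "itv" already present; 6 new (w, r, r, k, i, l)
  "itvmytyiuk" → prefix "itvm" already present; 6 new (y, t, y, i, u, k)
  "itvgz" → prefix "itv" already present; 2 new (g, z)
  "itvtyuojde" → prefix "itv" already present; 7 new (t, y, u, o, j, d, e)
  "itvq" → prefix "itv" already present; 1 new (q)
  "itvbujk" → prefix "itv" already present; 4 new (b, u, j, k)
  "itvj" → prefix "itv" already present; 1 new (j)
  "itvexrji" → prefix "itv" already present; 5 new (e, x, r, j, i)
  "itvabvh" → prefix "itv" already present; 4 new (a, b, v, h)
  "itvbcp" → prefix "itvb" already present; 2 new (c, p)
  "itvskp" → prefix "itv" already present; 3 new (s, k, p)
  "itvpqtrxo" → prefix "itv" already present; 6 new (p, q, t, r, x, o)
Total nodes = 5 + 6 + 6 + 2 + 7 + 1 + 4 + 1 + 5 + 4 + 2 + 3 + 6 = 52

52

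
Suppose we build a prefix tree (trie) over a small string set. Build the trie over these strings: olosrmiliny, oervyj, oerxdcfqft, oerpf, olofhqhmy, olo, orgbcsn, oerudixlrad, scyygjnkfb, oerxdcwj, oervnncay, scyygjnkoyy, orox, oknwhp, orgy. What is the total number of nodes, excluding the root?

Trace insertions, counting only characters that open a new branch:
  "olosrmiliny" → 11 new (o, l, o, s, r, m, i, l, i, n, y)
  "oervyj" → prefix "o" already present; 5 new (e, r, v, y, j)
  "oerxdcfqft" → prefix "oer" already present; 7 new (x, d, c, f, q, f, t)
  "oerpf" → prefix "oer" already present; 2 new (p, f)
  "olofhqhmy" → prefix "olo" already present; 6 new (f, h, q, h, m, y)
  "olo" → prefix "olo" already present; 0 new (none)
  "orgbcsn" → prefix "o" already present; 6 new (r, g, b, c, s, n)
  "oerudixlrad" → prefix "oer" already present; 8 new (u, d, i, x, l, r, a, d)
  "scyygjnkfb" → 10 new (s, c, y, y, g, j, n, k, f, b)
  "oerxdcwj" → prefix "oerxdc" already present; 2 new (w, j)
  "oervnncay" → prefix "oerv" already present; 5 new (n, n, c, a, y)
  "scyygjnkoyy" → prefix "scyygjnk" already present; 3 new (o, y, y)
  "orox" → prefix "or" already present; 2 new (o, x)
  "oknwhp" → prefix "o" already present; 5 new (k, n, w, h, p)
  "orgy" → prefix "org" already present; 1 new (y)
Total nodes = 11 + 5 + 7 + 2 + 6 + 0 + 6 + 8 + 10 + 2 + 5 + 3 + 2 + 5 + 1 = 73

73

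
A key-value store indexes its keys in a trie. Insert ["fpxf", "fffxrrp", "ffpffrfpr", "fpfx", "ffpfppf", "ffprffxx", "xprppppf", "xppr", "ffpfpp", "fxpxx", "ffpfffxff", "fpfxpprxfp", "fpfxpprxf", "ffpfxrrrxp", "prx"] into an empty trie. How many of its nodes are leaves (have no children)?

12

Leaves are exactly the stored words that no other stored word extends.
Those words: "fffxrrp", "ffpfffxff", "ffpffrfpr", "ffpfppf", "ffpfxrrrxp", "ffprffxx", "fpfxpprxfp", "fpxf", "fxpxx", "prx", "xppr", "xprppppf"
Leaf count: 12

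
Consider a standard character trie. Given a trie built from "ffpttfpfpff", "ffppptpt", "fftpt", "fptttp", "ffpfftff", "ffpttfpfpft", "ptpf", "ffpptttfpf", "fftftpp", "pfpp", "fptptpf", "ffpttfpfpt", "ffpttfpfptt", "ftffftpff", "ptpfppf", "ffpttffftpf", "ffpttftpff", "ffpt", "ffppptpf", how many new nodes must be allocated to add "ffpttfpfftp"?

Walking "ffpttfpfftp" from the root, the first 8 characters ("ffpttfpf") follow existing edges; "f" is the first miss.
New nodes needed: |"ffpttfpfftp"| − 8 = 11 − 8 = 3.

3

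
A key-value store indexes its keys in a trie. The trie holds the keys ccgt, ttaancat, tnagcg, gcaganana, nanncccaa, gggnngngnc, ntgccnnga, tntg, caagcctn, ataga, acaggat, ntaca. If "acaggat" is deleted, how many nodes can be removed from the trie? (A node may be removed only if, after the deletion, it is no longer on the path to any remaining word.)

Walk "acaggat" from the leaf back toward the root, removing each node that no remaining word uses.
The suffix "caggat" (6 nodes) is used only by "acaggat"; the node for "a" still has the child "t", so pruning stops there.
Nodes removed: 6

6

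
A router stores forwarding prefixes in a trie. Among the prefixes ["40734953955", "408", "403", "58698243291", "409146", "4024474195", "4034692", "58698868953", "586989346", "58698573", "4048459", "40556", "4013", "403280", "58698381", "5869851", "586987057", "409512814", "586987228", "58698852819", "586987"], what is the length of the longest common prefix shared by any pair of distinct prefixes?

Equivalently: take the maximum, over all pairs, of their longest common prefix length.
e.g. "5869851" and "58698573" share the prefix "586985" of length 6; no pair shares a longer one.
Longest shared-prefix length: 6

6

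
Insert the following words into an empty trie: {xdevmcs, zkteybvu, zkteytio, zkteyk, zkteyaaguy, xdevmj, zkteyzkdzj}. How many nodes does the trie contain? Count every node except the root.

Count nodes per top-level branch (shared prefixes stored once):
  'x'-branch (xdevmcs, xdevmj): 8 nodes
  'z'-branch (zkteyaaguy, zkteybvu, zkteyk, zkteytio, zkteyzkdzj): 22 nodes
Sum: 30

30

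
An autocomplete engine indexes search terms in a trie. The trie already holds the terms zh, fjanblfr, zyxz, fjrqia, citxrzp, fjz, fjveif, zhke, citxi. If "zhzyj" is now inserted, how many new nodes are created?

"zh" is already a path in the trie; the remaining "zyj" must be added.
So 5 − 2 = 3 new nodes.

3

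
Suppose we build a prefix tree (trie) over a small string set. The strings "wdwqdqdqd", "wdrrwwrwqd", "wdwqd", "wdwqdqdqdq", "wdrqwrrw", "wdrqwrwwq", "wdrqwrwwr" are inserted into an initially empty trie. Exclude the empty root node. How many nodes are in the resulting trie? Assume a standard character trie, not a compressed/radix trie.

27

For each word, the new-node count is its length minus the longest prefix already in the trie:
  "wdwqdqdqd" → 9 new (w, d, w, q, d, q, d, q, d)
  "wdrrwwrwqd" → prefix "wd" already present; 8 new (r, r, w, w, r, w, q, d)
  "wdwqd" → prefix "wdwqd" already present; 0 new (none)
  "wdwqdqdqdq" → prefix "wdwqdqdqd" already present; 1 new (q)
  "wdrqwrrw" → prefix "wdr" already present; 5 new (q, w, r, r, w)
  "wdrqwrwwq" → prefix "wdrqwr" already present; 3 new (w, w, q)
  "wdrqwrwwr" → prefix "wdrqwrww" already present; 1 new (r)
Total nodes = 9 + 8 + 0 + 1 + 5 + 3 + 1 = 27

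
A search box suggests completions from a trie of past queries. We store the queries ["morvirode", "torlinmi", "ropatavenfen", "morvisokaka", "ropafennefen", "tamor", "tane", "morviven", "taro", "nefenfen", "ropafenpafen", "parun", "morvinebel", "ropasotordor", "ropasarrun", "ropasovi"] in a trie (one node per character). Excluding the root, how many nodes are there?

For each word, the new-node count is its length minus the longest prefix already in the trie:
  "morvirode" → 9 new (m, o, r, v, i, r, o, d, e)
  "torlinmi" → 8 new (t, o, r, l, i, n, m, i)
  "ropatavenfen" → 12 new (r, o, p, a, t, a, v, e, n, f, e, n)
  "morvisokaka" → prefix "morvi" already present; 6 new (s, o, k, a, k, a)
  "ropafennefen" → prefix "ropa" already present; 8 new (f, e, n, n, e, f, e, n)
  "tamor" → prefix "t" already present; 4 new (a, m, o, r)
  "tane" → prefix "ta" already present; 2 new (n, e)
  "morviven" → prefix "morvi" already present; 3 new (v, e, n)
  "taro" → prefix "ta" already present; 2 new (r, o)
  "nefenfen" → 8 new (n, e, f, e, n, f, e, n)
  "ropafenpafen" → prefix "ropafen" already present; 5 new (p, a, f, e, n)
  "parun" → 5 new (p, a, r, u, n)
  "morvinebel" → prefix "morvi" already present; 5 new (n, e, b, e, l)
  "ropasotordor" → prefix "ropa" already present; 8 new (s, o, t, o, r, d, o, r)
  "ropasarrun" → prefix "ropas" already present; 5 new (a, r, r, u, n)
  "ropasovi" → prefix "ropaso" already present; 2 new (v, i)
Total nodes = 9 + 8 + 12 + 6 + 8 + 4 + 2 + 3 + 2 + 8 + 5 + 5 + 5 + 8 + 5 + 2 = 92

92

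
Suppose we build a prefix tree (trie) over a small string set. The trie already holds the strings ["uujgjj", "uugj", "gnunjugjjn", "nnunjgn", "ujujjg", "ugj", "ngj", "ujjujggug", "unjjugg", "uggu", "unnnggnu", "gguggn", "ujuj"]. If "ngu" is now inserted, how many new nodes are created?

Walking "ngu" from the root, the first 2 characters ("ng") follow existing edges; "u" is the first miss.
New nodes needed: |"ngu"| − 2 = 3 − 2 = 1.

1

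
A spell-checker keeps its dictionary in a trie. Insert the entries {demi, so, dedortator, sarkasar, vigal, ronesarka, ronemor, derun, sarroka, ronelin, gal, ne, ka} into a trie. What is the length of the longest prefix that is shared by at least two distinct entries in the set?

4

Look for the deepest trie node that still has at least two words in its subtree.
e.g. "ronelin" and "ronemor" share the prefix "rone" of length 4; no pair shares a longer one.
Longest shared-prefix length: 4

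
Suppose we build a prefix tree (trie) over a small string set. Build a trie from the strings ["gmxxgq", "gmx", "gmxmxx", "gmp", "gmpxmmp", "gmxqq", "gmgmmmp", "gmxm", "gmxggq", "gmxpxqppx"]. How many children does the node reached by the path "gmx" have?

5

Walk "gmx" from the root, arriving at one node.
Characters that immediately follow "gmx" among the stored strings: {g, m, p, q, x}.
That node has 5 child edges.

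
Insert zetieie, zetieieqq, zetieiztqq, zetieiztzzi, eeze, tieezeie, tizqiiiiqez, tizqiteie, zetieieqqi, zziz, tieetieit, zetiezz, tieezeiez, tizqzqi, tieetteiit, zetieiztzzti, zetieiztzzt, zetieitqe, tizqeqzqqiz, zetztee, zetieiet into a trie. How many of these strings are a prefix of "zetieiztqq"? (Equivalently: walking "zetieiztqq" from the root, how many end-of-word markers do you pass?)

Traverse "zetieiztqq" character by character; count nodes along the way that are marked as word ends.
Prefixes of the query that are stored words: "zetieiztqq"
Count: 1

1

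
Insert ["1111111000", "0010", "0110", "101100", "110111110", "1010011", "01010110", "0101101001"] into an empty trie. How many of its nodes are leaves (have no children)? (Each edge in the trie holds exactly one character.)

Leaves are exactly the stored words that no other stored word extends.
Those words: "0010", "01010110", "0101101001", "0110", "1010011", "101100", "110111110", "1111111000"
Leaf count: 8

8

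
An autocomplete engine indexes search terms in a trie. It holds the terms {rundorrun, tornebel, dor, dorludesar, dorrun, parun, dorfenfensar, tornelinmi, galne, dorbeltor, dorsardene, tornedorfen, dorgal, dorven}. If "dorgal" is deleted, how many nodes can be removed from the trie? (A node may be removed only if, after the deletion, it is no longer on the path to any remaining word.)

3

Walk "dorgal" from the leaf back toward the root, removing each node that no remaining word uses.
The suffix "gal" (3 nodes) is used only by "dorgal"; the node for "dor" still has the child "l", so pruning stops there.
Nodes removed: 3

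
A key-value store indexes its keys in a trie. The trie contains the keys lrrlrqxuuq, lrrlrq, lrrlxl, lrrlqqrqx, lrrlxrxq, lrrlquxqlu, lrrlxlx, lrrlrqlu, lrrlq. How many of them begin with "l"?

Walk to "l"; the words in its subtree are exactly those with that prefix.
Matches: "lrrlq", "lrrlqqrqx", "lrrlquxqlu", "lrrlrq", "lrrlrqlu", "lrrlrqxuuq", "lrrlxl", "lrrlxlx", "lrrlxrxq"
Count: 9

9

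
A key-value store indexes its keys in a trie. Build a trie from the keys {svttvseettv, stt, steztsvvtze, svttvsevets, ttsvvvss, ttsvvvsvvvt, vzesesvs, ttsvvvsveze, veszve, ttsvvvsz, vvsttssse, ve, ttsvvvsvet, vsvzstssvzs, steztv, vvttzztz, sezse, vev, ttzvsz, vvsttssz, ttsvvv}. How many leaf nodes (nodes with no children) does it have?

19

A leaf is a node with no children — equivalently, the end of a word that is not a proper prefix of any other stored word.
Those words: "sezse", "steztsvvtze", "steztv", "stt", "svttvseettv", "svttvsevets", "ttsvvvss", "ttsvvvsvet", "ttsvvvsveze", "ttsvvvsvvvt", "ttsvvvsz", "ttzvsz", "veszve", "vev", "vsvzstssvzs", "vvsttssse", "vvsttssz", "vvttzztz", "vzesesvs"
Leaf count: 19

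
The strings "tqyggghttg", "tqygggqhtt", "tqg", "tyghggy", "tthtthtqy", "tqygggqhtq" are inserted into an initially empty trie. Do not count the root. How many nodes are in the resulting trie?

Insert word by word; a character creates a node only if that edge doesn't already exist:
  "tqyggghttg" → 10 new (t, q, y, g, g, g, h, t, t, g)
  "tqygggqhtt" → prefix "tqyggg" already present; 4 new (q, h, t, t)
  "tqg" → prefix "tq" already present; 1 new (g)
  "tyghggy" → prefix "t" already present; 6 new (y, g, h, g, g, y)
  "tthtthtqy" → prefix "t" already present; 8 new (t, h, t, t, h, t, q, y)
  "tqygggqhtq" → prefix "tqygggqht" already present; 1 new (q)
Total nodes = 10 + 4 + 1 + 6 + 8 + 1 = 30

30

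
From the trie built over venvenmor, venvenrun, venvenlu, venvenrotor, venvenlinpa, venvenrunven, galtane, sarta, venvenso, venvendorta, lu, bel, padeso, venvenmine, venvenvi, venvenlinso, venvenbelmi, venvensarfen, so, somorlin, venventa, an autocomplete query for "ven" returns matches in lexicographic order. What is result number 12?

venvenso

Words with prefix "ven", in lexicographic order: "venvenbelmi", "venvendorta", "venvenlinpa", "venvenlinso", "venvenlu", "venvenmine", "venvenmor", "venvenrotor", "venvenrun", "venvenrunven", "venvensarfen", "venvenso", "venventa", "venvenvi"
The 12th is venvenso.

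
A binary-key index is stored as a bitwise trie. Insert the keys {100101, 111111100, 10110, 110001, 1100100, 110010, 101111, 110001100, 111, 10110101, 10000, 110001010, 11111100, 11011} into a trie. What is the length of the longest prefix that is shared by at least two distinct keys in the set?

Equivalently: take the maximum, over all pairs, of their longest common prefix length.
e.g. "110001" and "110001010" share the prefix "110001" of length 6; no pair shares a longer one.
Longest shared-prefix length: 6

6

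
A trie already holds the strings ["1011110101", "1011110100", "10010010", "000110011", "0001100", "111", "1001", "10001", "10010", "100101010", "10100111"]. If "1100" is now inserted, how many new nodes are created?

Walking "1100" from the root, the first 2 characters ("11") follow existing edges; "0" is the first miss.
New nodes needed: |"1100"| − 2 = 4 − 2 = 2.

2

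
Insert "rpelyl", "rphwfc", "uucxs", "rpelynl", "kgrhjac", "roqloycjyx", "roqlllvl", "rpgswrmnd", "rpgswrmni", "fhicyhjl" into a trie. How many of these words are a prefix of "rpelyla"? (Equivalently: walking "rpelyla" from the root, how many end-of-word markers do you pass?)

1

Traverse "rpelyla" character by character; count nodes along the way that are marked as word ends.
Prefixes of the query that are stored words: "rpelyl"
Count: 1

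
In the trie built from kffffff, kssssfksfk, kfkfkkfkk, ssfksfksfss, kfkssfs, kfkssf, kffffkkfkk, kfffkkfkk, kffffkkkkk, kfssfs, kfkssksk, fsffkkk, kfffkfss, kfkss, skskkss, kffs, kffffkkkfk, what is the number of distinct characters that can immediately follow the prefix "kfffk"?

The children of the "kfffk" node are the distinct next characters among strings starting with "kfffk".
Characters that immediately follow "kfffk" among the stored strings: {f, k}.
That node has 2 child edges.

2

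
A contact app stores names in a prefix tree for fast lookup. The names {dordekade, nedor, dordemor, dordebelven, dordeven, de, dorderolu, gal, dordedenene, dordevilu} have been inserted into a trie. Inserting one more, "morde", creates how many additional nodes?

"morde" shares no prefix with any stored word, so all 5 characters open new nodes.
5 − 0 = 5 new nodes.

5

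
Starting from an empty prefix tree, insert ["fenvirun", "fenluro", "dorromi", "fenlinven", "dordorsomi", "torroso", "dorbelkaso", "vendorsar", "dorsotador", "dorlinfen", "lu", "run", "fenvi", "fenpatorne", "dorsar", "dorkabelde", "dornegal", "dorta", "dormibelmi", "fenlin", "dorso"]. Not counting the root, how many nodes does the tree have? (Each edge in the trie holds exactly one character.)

102

Count nodes per top-level branch (shared prefixes stored once):
  'd'-branch (dorbelkaso, dordorsomi, dorkabelde, dorlinfen, dormibelmi, dornegal, dorromi, dorsar, dorso, dorsotador, dorta): 57 nodes
  'f'-branch (fenlin, fenlinven, fenluro, fenpatorne, fenvi, fenvirun): 24 nodes
  'l'-branch (lu): 2 nodes
  'r'-branch (run): 3 nodes
  't'-branch (torroso): 7 nodes
  'v'-branch (vendorsar): 9 nodes
Sum: 102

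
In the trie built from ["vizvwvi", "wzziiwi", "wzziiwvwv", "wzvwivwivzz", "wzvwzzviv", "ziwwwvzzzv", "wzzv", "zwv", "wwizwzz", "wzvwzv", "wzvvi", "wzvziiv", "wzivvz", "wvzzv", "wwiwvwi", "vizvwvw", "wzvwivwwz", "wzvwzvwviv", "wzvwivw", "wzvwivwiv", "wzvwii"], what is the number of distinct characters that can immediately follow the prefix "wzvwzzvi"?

Walk "wzvwzzvi" from the root, arriving at one node.
Distinct next characters after "wzvwzzvi": v.
That node has 1 child edge.

1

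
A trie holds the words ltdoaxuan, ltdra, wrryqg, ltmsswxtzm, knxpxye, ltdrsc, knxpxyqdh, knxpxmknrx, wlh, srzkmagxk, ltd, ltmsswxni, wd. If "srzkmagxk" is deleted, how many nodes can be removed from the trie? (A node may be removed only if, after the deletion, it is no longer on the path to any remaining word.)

9

Walk "srzkmagxk" from the leaf back toward the root, removing each node that no remaining word uses.
No other word shares any prefix with "srzkmagxk", so all 9 of its nodes go.
Nodes removed: 9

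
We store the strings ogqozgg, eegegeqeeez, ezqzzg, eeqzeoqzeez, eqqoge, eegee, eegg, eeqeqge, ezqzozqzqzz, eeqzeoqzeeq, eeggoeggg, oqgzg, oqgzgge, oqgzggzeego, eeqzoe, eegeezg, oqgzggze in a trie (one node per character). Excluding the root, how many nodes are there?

71

Insert word by word; a character creates a node only if that edge doesn't already exist:
  "ogqozgg" → 7 new (o, g, q, o, z, g, g)
  "eegegeqeeez" → 11 new (e, e, g, e, g, e, q, e, e, e, z)
  "ezqzzg" → prefix "e" already present; 5 new (z, q, z, z, g)
  "eeqzeoqzeez" → prefix "ee" already present; 9 new (q, z, e, o, q, z, e, e, z)
  "eqqoge" → prefix "e" already present; 5 new (q, q, o, g, e)
  "eegee" → prefix "eege" already present; 1 new (e)
  "eegg" → prefix "eeg" already present; 1 new (g)
  "eeqeqge" → prefix "eeq" already present; 4 new (e, q, g, e)
  "ezqzozqzqzz" → prefix "ezqz" already present; 7 new (o, z, q, z, q, z, z)
  "eeqzeoqzeeq" → prefix "eeqzeoqzee" already present; 1 new (q)
  "eeggoeggg" → prefix "eegg" already present; 5 new (o, e, g, g, g)
  "oqgzg" → prefix "o" already present; 4 new (q, g, z, g)
  "oqgzgge" → prefix "oqgzg" already present; 2 new (g, e)
  "oqgzggzeego" → prefix "oqgzgg" already present; 5 new (z, e, e, g, o)
  "eeqzoe" → prefix "eeqz" already present; 2 new (o, e)
  "eegeezg" → prefix "eegee" already present; 2 new (z, g)
  "oqgzggze" → prefix "oqgzggze" already present; 0 new (none)
Total nodes = 7 + 11 + 5 + 9 + 5 + 1 + 1 + 4 + 7 + 1 + 5 + 4 + 2 + 5 + 2 + 2 + 0 = 71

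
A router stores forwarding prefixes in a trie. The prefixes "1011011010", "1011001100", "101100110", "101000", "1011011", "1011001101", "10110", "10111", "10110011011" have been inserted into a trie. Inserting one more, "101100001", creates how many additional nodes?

Walking "101100001" from the root, the first 6 characters ("101100") follow existing edges; "0" is the first miss.
So 9 − 6 = 3 new nodes.

3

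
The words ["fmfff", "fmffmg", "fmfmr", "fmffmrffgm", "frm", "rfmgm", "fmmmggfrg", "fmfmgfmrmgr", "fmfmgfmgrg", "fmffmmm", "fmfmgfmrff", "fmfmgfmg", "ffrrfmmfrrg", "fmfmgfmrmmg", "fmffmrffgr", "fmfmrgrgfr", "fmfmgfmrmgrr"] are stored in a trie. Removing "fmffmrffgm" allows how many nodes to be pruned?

1

After clearing the end-marker at "fmffmrffgm", prune upward until reaching a node still needed by another word.
The suffix "m" (1 node) is used only by "fmffmrffgm"; the node for "fmffmrffg" still has the child "r", so pruning stops there.
Nodes removed: 1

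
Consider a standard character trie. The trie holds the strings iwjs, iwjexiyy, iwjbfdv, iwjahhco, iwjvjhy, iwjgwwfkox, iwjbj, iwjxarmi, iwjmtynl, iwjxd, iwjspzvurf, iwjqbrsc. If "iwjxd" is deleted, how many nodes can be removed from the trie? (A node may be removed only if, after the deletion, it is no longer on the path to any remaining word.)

After clearing the end-marker at "iwjxd", prune upward until reaching a node still needed by another word.
The suffix "d" (1 node) is used only by "iwjxd"; the node for "iwjx" still has the child "a", so pruning stops there.
Nodes removed: 1

1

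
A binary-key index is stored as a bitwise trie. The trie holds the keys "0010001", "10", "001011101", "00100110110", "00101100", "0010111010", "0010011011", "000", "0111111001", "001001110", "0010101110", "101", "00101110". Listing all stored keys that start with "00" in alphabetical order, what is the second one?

0010001

Filter for "00…" and sort: "000", "0010001", "0010011011", "00100110110", "001001110", "0010101110", "00101100", "00101110", "001011101", "0010111010"
The 2nd is 0010001.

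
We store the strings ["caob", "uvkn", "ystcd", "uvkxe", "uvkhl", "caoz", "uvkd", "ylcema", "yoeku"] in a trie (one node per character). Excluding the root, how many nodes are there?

Trie structure (* marks end of a word):
(root)
├─ c
│  └─ a
│     └─ o
│        ├─ b *
│        └─ z *
├─ u
│  └─ v
│     └─ k
│        ├─ d *
│        ├─ h
│        │  └─ l *
│        ├─ n *
│        └─ x
│           └─ e *
└─ y
   ├─ l
   │  └─ c
   │     └─ e
   │        └─ m
   │           └─ a *
   ├─ o
   │  └─ e
   │     └─ k
   │        └─ u *
   └─ s
      └─ t
         └─ c
            └─ d *
Counting every labelled node above: 28.

28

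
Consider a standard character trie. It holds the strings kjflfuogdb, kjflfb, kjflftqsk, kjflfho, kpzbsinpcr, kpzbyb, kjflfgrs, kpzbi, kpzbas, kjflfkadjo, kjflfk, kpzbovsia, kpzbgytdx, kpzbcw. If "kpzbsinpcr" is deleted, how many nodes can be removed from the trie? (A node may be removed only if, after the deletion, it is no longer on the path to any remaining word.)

Walk "kpzbsinpcr" from the leaf back toward the root, removing each node that no remaining word uses.
The suffix "sinpcr" (6 nodes) is used only by "kpzbsinpcr"; the node for "kpzb" still has the child "y", so pruning stops there.
Nodes removed: 6

6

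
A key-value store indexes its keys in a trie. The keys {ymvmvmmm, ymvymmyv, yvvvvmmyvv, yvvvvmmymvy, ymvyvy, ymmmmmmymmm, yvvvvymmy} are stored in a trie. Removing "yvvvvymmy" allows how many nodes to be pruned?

4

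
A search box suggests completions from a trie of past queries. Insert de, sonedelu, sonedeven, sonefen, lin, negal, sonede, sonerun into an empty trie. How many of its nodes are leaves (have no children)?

A leaf is a node with no children — equivalently, the end of a word that is not a proper prefix of any other stored word.
Those words: "de", "lin", "negal", "sonedelu", "sonedeven", "sonefen", "sonerun"
Leaf count: 7

7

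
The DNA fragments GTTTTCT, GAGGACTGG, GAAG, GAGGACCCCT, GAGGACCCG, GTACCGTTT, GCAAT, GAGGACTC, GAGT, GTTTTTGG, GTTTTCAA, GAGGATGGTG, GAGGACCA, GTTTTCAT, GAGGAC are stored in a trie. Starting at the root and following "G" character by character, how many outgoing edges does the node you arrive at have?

3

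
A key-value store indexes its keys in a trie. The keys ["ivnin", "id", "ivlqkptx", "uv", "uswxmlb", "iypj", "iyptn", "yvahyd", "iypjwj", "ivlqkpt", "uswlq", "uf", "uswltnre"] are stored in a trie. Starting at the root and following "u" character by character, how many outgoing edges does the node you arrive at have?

3

The children of the "u" node are the distinct next characters among strings starting with "u".
Distinct next characters after "u": f, s, v.
That node has 3 child edges.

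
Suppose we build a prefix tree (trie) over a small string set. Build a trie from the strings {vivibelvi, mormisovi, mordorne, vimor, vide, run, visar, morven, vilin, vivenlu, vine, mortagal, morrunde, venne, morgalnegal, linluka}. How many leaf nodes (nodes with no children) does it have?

16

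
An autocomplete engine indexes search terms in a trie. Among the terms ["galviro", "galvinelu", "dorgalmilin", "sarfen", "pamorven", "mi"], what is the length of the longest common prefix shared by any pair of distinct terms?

Equivalently: take the maximum, over all pairs, of their longest common prefix length.
e.g. "galvinelu" and "galviro" share the prefix "galvi" of length 5; no pair shares a longer one.
Longest shared-prefix length: 5

5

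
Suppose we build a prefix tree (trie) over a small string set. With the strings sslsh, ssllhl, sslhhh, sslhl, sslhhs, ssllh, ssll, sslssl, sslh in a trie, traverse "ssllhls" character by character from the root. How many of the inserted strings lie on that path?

Walk "ssllhls" from the root; an end-of-word marker is hit whenever a stored word is a prefix of "ssllhls".
Prefixes of the query that are stored words: "ssll", "ssllh", "ssllhl"
Count: 3

3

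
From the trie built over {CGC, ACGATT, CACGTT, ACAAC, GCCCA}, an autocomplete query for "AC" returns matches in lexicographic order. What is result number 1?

DFS of the "AC" subtree visits, in order: "ACAAC", "ACGATT"
The 1st is ACAAC.

ACAAC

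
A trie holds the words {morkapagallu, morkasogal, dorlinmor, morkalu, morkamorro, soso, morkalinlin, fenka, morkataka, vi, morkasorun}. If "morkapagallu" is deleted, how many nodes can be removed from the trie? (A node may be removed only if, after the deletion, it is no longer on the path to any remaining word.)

7

After clearing the end-marker at "morkapagallu", prune upward until reaching a node still needed by another word.
The suffix "pagallu" (7 nodes) is used only by "morkapagallu"; the node for "morka" still has the child "s", so pruning stops there.
Nodes removed: 7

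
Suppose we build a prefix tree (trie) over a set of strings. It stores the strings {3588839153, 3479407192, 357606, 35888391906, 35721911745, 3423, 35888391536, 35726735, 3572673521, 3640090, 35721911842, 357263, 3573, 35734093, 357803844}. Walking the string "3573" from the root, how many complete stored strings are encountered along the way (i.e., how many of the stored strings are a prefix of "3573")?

1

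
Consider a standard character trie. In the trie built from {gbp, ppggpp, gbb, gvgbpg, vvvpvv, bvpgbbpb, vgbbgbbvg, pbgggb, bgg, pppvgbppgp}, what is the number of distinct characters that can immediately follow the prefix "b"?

The children of the "b" node are the distinct next characters among strings starting with "b".
Characters that immediately follow "b" among the stored strings: {g, v}.
That node has 2 child edges.

2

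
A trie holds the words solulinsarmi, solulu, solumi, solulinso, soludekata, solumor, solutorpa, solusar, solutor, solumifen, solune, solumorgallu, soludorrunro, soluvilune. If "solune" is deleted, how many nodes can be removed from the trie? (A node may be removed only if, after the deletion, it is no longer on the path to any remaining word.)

A node on "solune"'s path can go only if nothing else ends at it or branches off below it.
The suffix "ne" (2 nodes) is used only by "solune"; the node for "solu" still has the child "l", so pruning stops there.
Nodes removed: 2

2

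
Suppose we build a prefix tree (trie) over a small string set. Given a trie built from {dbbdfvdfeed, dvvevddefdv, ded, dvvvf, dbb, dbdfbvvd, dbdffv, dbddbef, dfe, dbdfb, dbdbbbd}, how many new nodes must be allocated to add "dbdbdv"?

Walking "dbdbdv" from the root, the first 4 characters ("dbdb") follow existing edges; "d" is the first miss.
So 6 − 4 = 2 new nodes.

2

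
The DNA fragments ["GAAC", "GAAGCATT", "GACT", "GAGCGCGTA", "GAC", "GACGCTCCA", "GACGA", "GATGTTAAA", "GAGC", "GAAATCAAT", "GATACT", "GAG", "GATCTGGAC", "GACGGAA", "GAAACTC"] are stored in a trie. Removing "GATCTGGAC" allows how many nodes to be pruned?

A node on "GATCTGGAC"'s path can go only if nothing else ends at it or branches off below it.
The suffix "CTGGAC" (6 nodes) is used only by "GATCTGGAC"; the node for "GAT" still has the child "G", so pruning stops there.
Nodes removed: 6

6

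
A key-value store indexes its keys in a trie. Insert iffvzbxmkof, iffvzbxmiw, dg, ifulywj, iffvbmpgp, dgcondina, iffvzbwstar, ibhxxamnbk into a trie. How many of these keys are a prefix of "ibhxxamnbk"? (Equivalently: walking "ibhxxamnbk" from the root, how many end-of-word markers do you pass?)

1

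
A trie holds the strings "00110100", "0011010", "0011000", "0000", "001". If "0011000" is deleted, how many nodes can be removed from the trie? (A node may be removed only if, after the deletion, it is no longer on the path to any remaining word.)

After clearing the end-marker at "0011000", prune upward until reaching a node still needed by another word.
The suffix "00" (2 nodes) is used only by "0011000"; the node for "00110" still has the child "1", so pruning stops there.
Nodes removed: 2

2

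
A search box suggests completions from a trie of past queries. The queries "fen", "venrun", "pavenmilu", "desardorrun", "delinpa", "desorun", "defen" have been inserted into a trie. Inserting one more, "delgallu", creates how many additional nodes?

5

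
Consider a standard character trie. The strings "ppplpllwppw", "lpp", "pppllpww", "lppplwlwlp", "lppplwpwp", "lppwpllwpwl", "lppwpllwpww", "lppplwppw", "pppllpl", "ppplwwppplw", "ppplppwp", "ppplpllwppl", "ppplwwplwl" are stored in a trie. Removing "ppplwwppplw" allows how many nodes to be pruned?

A node on "ppplwwppplw"'s path can go only if nothing else ends at it or branches off below it.
The suffix "pplw" (4 nodes) is used only by "ppplwwppplw"; the node for "ppplwwp" still has the child "l", so pruning stops there.
Nodes removed: 4

4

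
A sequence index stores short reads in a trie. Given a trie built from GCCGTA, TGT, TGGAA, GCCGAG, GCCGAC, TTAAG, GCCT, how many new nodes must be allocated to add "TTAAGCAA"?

Walking "TTAAGCAA" from the root, the first 5 characters ("TTAAG") follow existing edges; "C" is the first miss.
So 8 − 5 = 3 new nodes.

3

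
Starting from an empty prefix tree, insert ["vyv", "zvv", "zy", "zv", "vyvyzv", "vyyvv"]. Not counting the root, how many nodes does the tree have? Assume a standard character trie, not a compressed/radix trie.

13

Insert word by word; a character creates a node only if that edge doesn't already exist:
  "vyv" → 3 new (v, y, v)
  "zvv" → 3 new (z, v, v)
  "zy" → prefix "z" already present; 1 new (y)
  "zv" → prefix "zv" already present; 0 new (none)
  "vyvyzv" → prefix "vyv" already present; 3 new (y, z, v)
  "vyyvv" → prefix "vy" already present; 3 new (y, v, v)
Total nodes = 3 + 3 + 1 + 0 + 3 + 3 = 13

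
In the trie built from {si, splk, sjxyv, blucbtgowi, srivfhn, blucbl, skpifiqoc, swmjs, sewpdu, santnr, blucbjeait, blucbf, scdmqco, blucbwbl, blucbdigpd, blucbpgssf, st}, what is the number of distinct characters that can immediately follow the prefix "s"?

The children of the "s" node are the distinct next characters among strings starting with "s".
Characters that immediately follow "s" among the stored strings: {a, c, e, i, j, k, p, r, t, w}.
That node has 10 child edges.

10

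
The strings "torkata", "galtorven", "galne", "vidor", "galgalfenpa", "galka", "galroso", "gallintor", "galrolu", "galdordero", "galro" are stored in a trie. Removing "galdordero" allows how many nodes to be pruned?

Walk "galdordero" from the leaf back toward the root, removing each node that no remaining word uses.
The suffix "dordero" (7 nodes) is used only by "galdordero"; the node for "gal" still has the child "t", so pruning stops there.
Nodes removed: 7

7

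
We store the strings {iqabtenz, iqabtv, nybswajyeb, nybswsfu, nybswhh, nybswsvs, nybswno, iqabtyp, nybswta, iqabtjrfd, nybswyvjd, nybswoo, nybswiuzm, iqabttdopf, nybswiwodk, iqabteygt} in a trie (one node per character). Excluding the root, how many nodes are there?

58

Insert word by word; a character creates a node only if that edge doesn't already exist:
  "iqabtenz" → 8 new (i, q, a, b, t, e, n, z)
  "iqabtv" → prefix "iqabt" already present; 1 new (v)
  "nybswajyeb" → 10 new (n, y, b, s, w, a, j, y, e, b)
  "nybswsfu" → prefix "nybsw" already present; 3 new (s, f, u)
  "nybswhh" → prefix "nybsw" already present; 2 new (h, h)
  "nybswsvs" → prefix "nybsws" already present; 2 new (v, s)
  "nybswno" → prefix "nybsw" already present; 2 new (n, o)
  "iqabtyp" → prefix "iqabt" already present; 2 new (y, p)
  "nybswta" → prefix "nybsw" already present; 2 new (t, a)
  "iqabtjrfd" → prefix "iqabt" already present; 4 new (j, r, f, d)
  "nybswyvjd" → prefix "nybsw" already present; 4 new (y, v, j, d)
  "nybswoo" → prefix "nybsw" already present; 2 new (o, o)
  "nybswiuzm" → prefix "nybsw" already present; 4 new (i, u, z, m)
  "iqabttdopf" → prefix "iqabt" already present; 5 new (t, d, o, p, f)
  "nybswiwodk" → prefix "nybswi" already present; 4 new (w, o, d, k)
  "iqabteygt" → prefix "iqabte" already present; 3 new (y, g, t)
Total nodes = 8 + 1 + 10 + 3 + 2 + 2 + 2 + 2 + 2 + 4 + 4 + 2 + 4 + 5 + 4 + 3 = 58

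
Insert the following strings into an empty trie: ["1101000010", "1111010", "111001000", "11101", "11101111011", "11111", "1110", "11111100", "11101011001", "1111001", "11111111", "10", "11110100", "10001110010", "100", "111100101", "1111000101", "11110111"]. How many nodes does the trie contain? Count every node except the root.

61

Trace insertions, counting only characters that open a new branch:
  "1101000010" → 10 new (1, 1, 0, 1, 0, 0, 0, 0, 1, 0)
  "1111010" → prefix "11" already present; 5 new (1, 1, 0, 1, 0)
  "111001000" → prefix "111" already present; 6 new (0, 0, 1, 0, 0, 0)
  "11101" → prefix "1110" already present; 1 new (1)
  "11101111011" → prefix "11101" already present; 6 new (1, 1, 1, 0, 1, 1)
  "11111" → prefix "1111" already present; 1 new (1)
  "1110" → prefix "1110" already present; 0 new (none)
  "11111100" → prefix "11111" already present; 3 new (1, 0, 0)
  "11101011001" → prefix "11101" already present; 6 new (0, 1, 1, 0, 0, 1)
  "1111001" → prefix "11110" already present; 2 new (0, 1)
  "11111111" → prefix "111111" already present; 2 new (1, 1)
  "10" → prefix "1" already present; 1 new (0)
  "11110100" → prefix "1111010" already present; 1 new (0)
  "10001110010" → prefix "10" already present; 9 new (0, 0, 1, 1, 1, 0, 0, 1, 0)
  "100" → prefix "100" already present; 0 new (none)
  "111100101" → prefix "1111001" already present; 2 new (0, 1)
  "1111000101" → prefix "111100" already present; 4 new (0, 1, 0, 1)
  "11110111" → prefix "111101" already present; 2 new (1, 1)
Total nodes = 10 + 5 + 6 + 1 + 6 + 1 + 0 + 3 + 6 + 2 + 2 + 1 + 1 + 9 + 0 + 2 + 4 + 2 = 61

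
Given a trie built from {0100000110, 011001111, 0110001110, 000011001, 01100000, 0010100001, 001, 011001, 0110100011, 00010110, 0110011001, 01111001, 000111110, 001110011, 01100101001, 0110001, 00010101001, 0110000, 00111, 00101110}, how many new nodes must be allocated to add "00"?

"00" is already a full path in the trie; only an end-marker is added.
No new nodes are needed: 0.

0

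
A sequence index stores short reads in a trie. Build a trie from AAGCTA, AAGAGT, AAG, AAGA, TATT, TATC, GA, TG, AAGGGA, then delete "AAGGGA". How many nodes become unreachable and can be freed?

A node on "AAGGGA"'s path can go only if nothing else ends at it or branches off below it.
The suffix "GGA" (3 nodes) is used only by "AAGGGA"; the node for "AAG" still has the child "C", so pruning stops there.
Nodes removed: 3

3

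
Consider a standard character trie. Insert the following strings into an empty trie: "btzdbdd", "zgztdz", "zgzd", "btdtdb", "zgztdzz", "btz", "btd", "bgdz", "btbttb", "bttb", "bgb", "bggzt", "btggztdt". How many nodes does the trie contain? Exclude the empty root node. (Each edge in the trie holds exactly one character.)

Trie structure (* marks end of a word):
(root)
├─ b
│  ├─ g
│  │  ├─ b *
│  │  ├─ d
│  │  │  └─ z *
│  │  └─ g
│  │     └─ z
│  │        └─ t *
│  └─ t
│     ├─ b
│     │  └─ t
│     │     └─ t
│     │        └─ b *
│     ├─ d *
│     │  └─ t
│     │     └─ d
│     │        └─ b *
│     ├─ g
│     │  └─ g
│     │     └─ z
│     │        └─ t
│     │           └─ d
│     │              └─ t *
│     ├─ t
│     │  └─ b *
│     └─ z *
│        └─ d
│           └─ b
│              └─ d
│                 └─ d *
└─ z
   └─ g
      └─ z
         ├─ d *
         └─ t
            └─ d
               └─ z *
                  └─ z *
Counting every labelled node above: 38.

38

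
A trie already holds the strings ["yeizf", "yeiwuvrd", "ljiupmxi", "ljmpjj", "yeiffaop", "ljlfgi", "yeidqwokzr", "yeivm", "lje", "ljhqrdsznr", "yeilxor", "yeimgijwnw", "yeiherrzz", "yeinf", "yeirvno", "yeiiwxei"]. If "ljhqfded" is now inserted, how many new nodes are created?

4

"ljhq" is already a path in the trie; the remaining "fded" must be added.
New nodes needed: |"ljhqfded"| − 4 = 8 − 4 = 4.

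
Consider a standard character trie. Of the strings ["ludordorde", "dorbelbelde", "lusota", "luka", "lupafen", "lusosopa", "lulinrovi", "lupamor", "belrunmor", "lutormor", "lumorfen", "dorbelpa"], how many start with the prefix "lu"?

9

Filter for entries beginning with "lu":
Matches: "ludordorde", "luka", "lulinrovi", "lumorfen", "lupafen", "lupamor", "lusosopa", "lusota", "lutormor"
Count: 9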